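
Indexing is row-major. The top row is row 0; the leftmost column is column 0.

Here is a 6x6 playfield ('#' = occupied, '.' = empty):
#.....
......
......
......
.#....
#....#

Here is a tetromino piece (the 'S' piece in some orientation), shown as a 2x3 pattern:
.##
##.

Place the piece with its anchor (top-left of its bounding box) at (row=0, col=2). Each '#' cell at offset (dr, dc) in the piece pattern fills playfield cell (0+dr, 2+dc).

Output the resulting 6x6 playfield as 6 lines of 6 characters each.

Fill (0+0,2+1) = (0,3)
Fill (0+0,2+2) = (0,4)
Fill (0+1,2+0) = (1,2)
Fill (0+1,2+1) = (1,3)

Answer: #..##.
..##..
......
......
.#....
#....#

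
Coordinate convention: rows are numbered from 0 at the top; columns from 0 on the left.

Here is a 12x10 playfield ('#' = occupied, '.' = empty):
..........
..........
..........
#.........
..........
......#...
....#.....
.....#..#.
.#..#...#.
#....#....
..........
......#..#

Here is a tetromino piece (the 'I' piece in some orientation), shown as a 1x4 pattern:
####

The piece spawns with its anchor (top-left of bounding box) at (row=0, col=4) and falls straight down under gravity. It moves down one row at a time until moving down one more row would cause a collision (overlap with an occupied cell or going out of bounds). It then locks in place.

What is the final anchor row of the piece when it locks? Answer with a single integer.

Spawn at (row=0, col=4). Try each row:
  row 0: fits
  row 1: fits
  row 2: fits
  row 3: fits
  row 4: fits
  row 5: blocked -> lock at row 4

Answer: 4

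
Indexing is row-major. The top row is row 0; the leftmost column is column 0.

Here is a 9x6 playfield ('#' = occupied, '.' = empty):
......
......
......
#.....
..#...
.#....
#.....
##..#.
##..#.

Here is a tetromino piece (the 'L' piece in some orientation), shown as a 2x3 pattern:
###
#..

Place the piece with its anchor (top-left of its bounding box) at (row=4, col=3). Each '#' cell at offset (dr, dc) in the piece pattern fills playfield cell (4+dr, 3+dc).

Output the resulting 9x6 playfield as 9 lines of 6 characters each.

Answer: ......
......
......
#.....
..####
.#.#..
#.....
##..#.
##..#.

Derivation:
Fill (4+0,3+0) = (4,3)
Fill (4+0,3+1) = (4,4)
Fill (4+0,3+2) = (4,5)
Fill (4+1,3+0) = (5,3)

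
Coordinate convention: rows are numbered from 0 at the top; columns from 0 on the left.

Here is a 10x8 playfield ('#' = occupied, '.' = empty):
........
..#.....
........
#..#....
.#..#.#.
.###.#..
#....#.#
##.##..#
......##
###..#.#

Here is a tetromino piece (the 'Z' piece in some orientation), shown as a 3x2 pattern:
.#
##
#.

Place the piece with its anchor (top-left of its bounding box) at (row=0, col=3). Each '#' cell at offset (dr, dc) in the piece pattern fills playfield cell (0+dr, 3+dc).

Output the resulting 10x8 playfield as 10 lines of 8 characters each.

Fill (0+0,3+1) = (0,4)
Fill (0+1,3+0) = (1,3)
Fill (0+1,3+1) = (1,4)
Fill (0+2,3+0) = (2,3)

Answer: ....#...
..###...
...#....
#..#....
.#..#.#.
.###.#..
#....#.#
##.##..#
......##
###..#.#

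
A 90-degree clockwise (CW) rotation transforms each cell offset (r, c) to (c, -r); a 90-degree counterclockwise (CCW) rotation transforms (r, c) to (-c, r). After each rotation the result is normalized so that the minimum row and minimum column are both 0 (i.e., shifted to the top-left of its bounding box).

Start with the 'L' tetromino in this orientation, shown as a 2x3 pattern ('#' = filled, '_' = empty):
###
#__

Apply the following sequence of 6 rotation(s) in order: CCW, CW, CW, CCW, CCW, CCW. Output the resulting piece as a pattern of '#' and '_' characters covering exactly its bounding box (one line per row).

Start:
###
#__
After rotation 1 (CCW):
#_
#_
##
After rotation 2 (CW):
###
#__
After rotation 3 (CW):
##
_#
_#
After rotation 4 (CCW):
###
#__
After rotation 5 (CCW):
#_
#_
##
After rotation 6 (CCW):
__#
###

Answer: __#
###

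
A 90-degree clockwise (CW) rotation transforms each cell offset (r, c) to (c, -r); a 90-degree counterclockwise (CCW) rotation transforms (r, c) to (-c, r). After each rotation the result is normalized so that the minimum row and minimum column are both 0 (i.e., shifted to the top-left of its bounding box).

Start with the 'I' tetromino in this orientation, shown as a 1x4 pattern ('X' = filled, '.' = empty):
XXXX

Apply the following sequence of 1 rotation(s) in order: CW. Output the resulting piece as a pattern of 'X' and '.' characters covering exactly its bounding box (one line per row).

Start:
XXXX
After rotation 1 (CW):
X
X
X
X

Answer: X
X
X
X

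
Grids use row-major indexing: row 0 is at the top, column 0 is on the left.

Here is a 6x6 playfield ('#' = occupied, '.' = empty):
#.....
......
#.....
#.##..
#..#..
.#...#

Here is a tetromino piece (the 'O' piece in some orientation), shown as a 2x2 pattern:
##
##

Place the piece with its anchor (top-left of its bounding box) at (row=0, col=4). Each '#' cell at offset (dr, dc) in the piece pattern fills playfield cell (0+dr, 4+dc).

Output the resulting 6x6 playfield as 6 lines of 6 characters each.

Answer: #...##
....##
#.....
#.##..
#..#..
.#...#

Derivation:
Fill (0+0,4+0) = (0,4)
Fill (0+0,4+1) = (0,5)
Fill (0+1,4+0) = (1,4)
Fill (0+1,4+1) = (1,5)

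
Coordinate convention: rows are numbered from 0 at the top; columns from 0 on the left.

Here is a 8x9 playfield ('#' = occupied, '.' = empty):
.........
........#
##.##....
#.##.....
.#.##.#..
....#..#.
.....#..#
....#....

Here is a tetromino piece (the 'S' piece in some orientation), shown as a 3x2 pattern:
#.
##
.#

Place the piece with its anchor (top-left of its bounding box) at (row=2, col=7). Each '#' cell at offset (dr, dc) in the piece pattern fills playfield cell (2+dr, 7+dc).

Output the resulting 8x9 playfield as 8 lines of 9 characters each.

Fill (2+0,7+0) = (2,7)
Fill (2+1,7+0) = (3,7)
Fill (2+1,7+1) = (3,8)
Fill (2+2,7+1) = (4,8)

Answer: .........
........#
##.##..#.
#.##...##
.#.##.#.#
....#..#.
.....#..#
....#....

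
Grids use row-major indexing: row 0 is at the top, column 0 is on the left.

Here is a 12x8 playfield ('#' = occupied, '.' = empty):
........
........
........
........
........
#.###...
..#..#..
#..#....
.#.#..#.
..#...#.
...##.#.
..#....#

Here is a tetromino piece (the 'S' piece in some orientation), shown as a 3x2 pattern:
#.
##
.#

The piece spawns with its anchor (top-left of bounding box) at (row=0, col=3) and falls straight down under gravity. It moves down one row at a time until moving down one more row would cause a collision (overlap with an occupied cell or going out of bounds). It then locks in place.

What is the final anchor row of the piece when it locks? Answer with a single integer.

Spawn at (row=0, col=3). Try each row:
  row 0: fits
  row 1: fits
  row 2: fits
  row 3: blocked -> lock at row 2

Answer: 2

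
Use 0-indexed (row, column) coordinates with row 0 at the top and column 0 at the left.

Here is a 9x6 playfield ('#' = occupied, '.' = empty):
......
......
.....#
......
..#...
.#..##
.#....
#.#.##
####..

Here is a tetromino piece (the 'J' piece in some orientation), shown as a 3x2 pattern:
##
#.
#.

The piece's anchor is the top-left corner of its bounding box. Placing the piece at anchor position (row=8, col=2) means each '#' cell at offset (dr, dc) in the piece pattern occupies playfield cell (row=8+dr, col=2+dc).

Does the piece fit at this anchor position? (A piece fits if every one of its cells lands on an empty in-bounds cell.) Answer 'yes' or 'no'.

Check each piece cell at anchor (8, 2):
  offset (0,0) -> (8,2): occupied ('#') -> FAIL
  offset (0,1) -> (8,3): occupied ('#') -> FAIL
  offset (1,0) -> (9,2): out of bounds -> FAIL
  offset (2,0) -> (10,2): out of bounds -> FAIL
All cells valid: no

Answer: no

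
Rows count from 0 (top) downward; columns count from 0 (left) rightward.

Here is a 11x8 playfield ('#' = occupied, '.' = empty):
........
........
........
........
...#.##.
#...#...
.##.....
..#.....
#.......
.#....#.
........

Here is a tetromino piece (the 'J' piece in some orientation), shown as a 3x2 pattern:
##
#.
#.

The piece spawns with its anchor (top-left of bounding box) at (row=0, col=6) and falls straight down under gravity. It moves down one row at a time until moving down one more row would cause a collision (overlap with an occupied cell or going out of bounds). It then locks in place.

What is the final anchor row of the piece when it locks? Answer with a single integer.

Answer: 1

Derivation:
Spawn at (row=0, col=6). Try each row:
  row 0: fits
  row 1: fits
  row 2: blocked -> lock at row 1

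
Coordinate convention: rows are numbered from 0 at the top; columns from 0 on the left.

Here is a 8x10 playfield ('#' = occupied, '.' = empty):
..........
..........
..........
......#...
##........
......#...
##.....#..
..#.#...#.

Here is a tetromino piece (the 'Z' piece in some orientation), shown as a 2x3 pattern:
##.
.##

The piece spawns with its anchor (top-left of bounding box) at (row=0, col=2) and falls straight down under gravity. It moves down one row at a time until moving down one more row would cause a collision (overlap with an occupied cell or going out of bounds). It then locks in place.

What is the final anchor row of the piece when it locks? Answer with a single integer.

Answer: 5

Derivation:
Spawn at (row=0, col=2). Try each row:
  row 0: fits
  row 1: fits
  row 2: fits
  row 3: fits
  row 4: fits
  row 5: fits
  row 6: blocked -> lock at row 5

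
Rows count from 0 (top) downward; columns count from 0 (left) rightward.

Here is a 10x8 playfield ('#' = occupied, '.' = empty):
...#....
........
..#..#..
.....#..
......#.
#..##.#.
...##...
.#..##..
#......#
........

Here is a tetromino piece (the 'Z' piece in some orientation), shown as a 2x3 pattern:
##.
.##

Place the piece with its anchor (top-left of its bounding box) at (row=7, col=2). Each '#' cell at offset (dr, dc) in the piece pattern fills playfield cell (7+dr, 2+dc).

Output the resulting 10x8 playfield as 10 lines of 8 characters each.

Fill (7+0,2+0) = (7,2)
Fill (7+0,2+1) = (7,3)
Fill (7+1,2+1) = (8,3)
Fill (7+1,2+2) = (8,4)

Answer: ...#....
........
..#..#..
.....#..
......#.
#..##.#.
...##...
.#####..
#..##..#
........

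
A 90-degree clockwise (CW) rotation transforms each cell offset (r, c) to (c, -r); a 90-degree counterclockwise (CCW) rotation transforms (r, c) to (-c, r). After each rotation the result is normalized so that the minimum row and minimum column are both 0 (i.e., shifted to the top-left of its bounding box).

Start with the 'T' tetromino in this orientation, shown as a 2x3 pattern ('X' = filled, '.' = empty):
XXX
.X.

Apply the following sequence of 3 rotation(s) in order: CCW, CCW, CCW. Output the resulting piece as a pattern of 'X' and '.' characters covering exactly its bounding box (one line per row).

Answer: .X
XX
.X

Derivation:
Start:
XXX
.X.
After rotation 1 (CCW):
X.
XX
X.
After rotation 2 (CCW):
.X.
XXX
After rotation 3 (CCW):
.X
XX
.X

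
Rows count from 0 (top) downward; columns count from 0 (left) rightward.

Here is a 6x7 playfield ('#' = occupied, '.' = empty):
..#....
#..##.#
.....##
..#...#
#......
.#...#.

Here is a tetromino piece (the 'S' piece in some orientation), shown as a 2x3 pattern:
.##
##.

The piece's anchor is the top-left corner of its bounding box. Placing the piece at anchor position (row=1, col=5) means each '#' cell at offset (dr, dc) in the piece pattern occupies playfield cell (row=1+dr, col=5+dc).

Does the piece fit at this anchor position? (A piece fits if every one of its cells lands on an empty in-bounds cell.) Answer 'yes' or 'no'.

Check each piece cell at anchor (1, 5):
  offset (0,1) -> (1,6): occupied ('#') -> FAIL
  offset (0,2) -> (1,7): out of bounds -> FAIL
  offset (1,0) -> (2,5): occupied ('#') -> FAIL
  offset (1,1) -> (2,6): occupied ('#') -> FAIL
All cells valid: no

Answer: no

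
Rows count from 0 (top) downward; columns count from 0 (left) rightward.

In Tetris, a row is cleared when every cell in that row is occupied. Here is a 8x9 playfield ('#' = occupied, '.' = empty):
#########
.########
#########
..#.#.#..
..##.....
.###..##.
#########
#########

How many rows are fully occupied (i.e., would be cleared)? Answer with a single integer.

Check each row:
  row 0: 0 empty cells -> FULL (clear)
  row 1: 1 empty cell -> not full
  row 2: 0 empty cells -> FULL (clear)
  row 3: 6 empty cells -> not full
  row 4: 7 empty cells -> not full
  row 5: 4 empty cells -> not full
  row 6: 0 empty cells -> FULL (clear)
  row 7: 0 empty cells -> FULL (clear)
Total rows cleared: 4

Answer: 4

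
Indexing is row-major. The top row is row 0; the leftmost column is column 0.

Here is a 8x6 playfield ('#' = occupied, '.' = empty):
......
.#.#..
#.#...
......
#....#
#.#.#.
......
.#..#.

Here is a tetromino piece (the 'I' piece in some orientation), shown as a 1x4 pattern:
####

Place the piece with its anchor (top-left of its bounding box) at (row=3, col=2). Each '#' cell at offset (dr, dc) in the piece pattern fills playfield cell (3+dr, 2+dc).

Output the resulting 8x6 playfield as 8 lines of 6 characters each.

Fill (3+0,2+0) = (3,2)
Fill (3+0,2+1) = (3,3)
Fill (3+0,2+2) = (3,4)
Fill (3+0,2+3) = (3,5)

Answer: ......
.#.#..
#.#...
..####
#....#
#.#.#.
......
.#..#.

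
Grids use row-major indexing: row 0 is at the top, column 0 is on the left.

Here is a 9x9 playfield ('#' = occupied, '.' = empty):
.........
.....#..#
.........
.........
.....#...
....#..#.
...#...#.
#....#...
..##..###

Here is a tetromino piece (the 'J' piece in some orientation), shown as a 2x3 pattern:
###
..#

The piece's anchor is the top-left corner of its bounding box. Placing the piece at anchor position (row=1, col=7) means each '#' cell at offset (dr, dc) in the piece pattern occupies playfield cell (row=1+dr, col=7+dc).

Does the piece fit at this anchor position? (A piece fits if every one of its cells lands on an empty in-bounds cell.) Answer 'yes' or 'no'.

Check each piece cell at anchor (1, 7):
  offset (0,0) -> (1,7): empty -> OK
  offset (0,1) -> (1,8): occupied ('#') -> FAIL
  offset (0,2) -> (1,9): out of bounds -> FAIL
  offset (1,2) -> (2,9): out of bounds -> FAIL
All cells valid: no

Answer: no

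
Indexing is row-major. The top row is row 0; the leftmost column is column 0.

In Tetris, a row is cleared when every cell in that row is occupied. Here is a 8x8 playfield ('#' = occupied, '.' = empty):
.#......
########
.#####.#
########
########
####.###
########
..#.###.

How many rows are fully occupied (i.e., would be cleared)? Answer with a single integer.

Answer: 4

Derivation:
Check each row:
  row 0: 7 empty cells -> not full
  row 1: 0 empty cells -> FULL (clear)
  row 2: 2 empty cells -> not full
  row 3: 0 empty cells -> FULL (clear)
  row 4: 0 empty cells -> FULL (clear)
  row 5: 1 empty cell -> not full
  row 6: 0 empty cells -> FULL (clear)
  row 7: 4 empty cells -> not full
Total rows cleared: 4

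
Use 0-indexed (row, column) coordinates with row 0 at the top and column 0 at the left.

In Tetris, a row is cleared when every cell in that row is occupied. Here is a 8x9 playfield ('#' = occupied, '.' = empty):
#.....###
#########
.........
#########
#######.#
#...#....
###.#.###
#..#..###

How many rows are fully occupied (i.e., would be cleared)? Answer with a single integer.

Answer: 2

Derivation:
Check each row:
  row 0: 5 empty cells -> not full
  row 1: 0 empty cells -> FULL (clear)
  row 2: 9 empty cells -> not full
  row 3: 0 empty cells -> FULL (clear)
  row 4: 1 empty cell -> not full
  row 5: 7 empty cells -> not full
  row 6: 2 empty cells -> not full
  row 7: 4 empty cells -> not full
Total rows cleared: 2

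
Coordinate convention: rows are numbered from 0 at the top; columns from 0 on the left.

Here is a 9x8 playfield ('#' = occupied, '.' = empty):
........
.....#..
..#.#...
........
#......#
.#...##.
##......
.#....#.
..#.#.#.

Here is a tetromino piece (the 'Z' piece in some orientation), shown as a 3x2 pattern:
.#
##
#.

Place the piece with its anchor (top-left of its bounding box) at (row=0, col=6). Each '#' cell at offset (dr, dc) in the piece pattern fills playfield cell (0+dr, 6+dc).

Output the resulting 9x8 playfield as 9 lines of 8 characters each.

Answer: .......#
.....###
..#.#.#.
........
#......#
.#...##.
##......
.#....#.
..#.#.#.

Derivation:
Fill (0+0,6+1) = (0,7)
Fill (0+1,6+0) = (1,6)
Fill (0+1,6+1) = (1,7)
Fill (0+2,6+0) = (2,6)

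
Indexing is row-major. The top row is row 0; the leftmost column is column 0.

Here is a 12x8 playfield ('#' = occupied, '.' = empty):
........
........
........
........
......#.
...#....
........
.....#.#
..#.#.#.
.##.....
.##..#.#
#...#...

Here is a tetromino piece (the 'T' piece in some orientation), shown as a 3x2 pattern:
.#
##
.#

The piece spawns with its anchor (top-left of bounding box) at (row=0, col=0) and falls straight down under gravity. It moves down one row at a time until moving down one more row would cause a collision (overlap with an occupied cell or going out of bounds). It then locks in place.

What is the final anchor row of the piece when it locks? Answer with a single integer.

Answer: 6

Derivation:
Spawn at (row=0, col=0). Try each row:
  row 0: fits
  row 1: fits
  row 2: fits
  row 3: fits
  row 4: fits
  row 5: fits
  row 6: fits
  row 7: blocked -> lock at row 6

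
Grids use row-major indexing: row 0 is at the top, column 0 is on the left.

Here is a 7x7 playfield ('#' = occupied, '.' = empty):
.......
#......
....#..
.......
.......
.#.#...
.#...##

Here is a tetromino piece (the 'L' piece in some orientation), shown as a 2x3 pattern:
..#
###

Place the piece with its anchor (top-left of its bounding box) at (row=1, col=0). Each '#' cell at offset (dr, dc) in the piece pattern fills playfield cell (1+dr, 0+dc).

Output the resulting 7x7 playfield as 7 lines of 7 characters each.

Answer: .......
#.#....
###.#..
.......
.......
.#.#...
.#...##

Derivation:
Fill (1+0,0+2) = (1,2)
Fill (1+1,0+0) = (2,0)
Fill (1+1,0+1) = (2,1)
Fill (1+1,0+2) = (2,2)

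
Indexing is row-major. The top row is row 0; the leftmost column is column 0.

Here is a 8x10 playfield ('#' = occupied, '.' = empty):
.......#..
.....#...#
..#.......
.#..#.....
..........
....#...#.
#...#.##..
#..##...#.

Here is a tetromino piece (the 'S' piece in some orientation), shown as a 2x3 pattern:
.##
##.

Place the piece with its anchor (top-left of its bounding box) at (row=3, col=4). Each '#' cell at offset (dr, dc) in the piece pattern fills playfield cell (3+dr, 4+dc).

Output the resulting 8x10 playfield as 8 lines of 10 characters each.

Fill (3+0,4+1) = (3,5)
Fill (3+0,4+2) = (3,6)
Fill (3+1,4+0) = (4,4)
Fill (3+1,4+1) = (4,5)

Answer: .......#..
.....#...#
..#.......
.#..###...
....##....
....#...#.
#...#.##..
#..##...#.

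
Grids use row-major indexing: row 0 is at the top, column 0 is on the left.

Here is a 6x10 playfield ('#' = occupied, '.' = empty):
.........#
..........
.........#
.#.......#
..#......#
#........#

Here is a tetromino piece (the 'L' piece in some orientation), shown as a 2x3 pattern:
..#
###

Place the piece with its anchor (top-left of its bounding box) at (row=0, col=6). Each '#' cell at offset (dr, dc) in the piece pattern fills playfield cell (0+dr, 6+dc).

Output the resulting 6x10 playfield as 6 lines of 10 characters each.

Answer: ........##
......###.
.........#
.#.......#
..#......#
#........#

Derivation:
Fill (0+0,6+2) = (0,8)
Fill (0+1,6+0) = (1,6)
Fill (0+1,6+1) = (1,7)
Fill (0+1,6+2) = (1,8)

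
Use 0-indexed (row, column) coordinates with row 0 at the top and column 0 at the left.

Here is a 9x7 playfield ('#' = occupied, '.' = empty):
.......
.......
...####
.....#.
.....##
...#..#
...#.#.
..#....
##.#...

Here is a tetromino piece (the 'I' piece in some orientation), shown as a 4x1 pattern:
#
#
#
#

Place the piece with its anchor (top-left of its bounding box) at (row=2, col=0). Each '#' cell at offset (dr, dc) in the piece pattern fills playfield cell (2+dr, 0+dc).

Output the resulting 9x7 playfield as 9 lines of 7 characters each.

Fill (2+0,0+0) = (2,0)
Fill (2+1,0+0) = (3,0)
Fill (2+2,0+0) = (4,0)
Fill (2+3,0+0) = (5,0)

Answer: .......
.......
#..####
#....#.
#....##
#..#..#
...#.#.
..#....
##.#...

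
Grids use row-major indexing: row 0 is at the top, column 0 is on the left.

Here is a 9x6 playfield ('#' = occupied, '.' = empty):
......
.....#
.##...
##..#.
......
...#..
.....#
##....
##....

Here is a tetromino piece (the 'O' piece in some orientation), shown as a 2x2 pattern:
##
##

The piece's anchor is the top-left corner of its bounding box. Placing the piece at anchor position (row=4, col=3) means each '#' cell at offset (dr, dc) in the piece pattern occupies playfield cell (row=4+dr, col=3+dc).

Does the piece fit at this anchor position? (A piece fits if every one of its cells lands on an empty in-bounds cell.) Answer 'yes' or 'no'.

Check each piece cell at anchor (4, 3):
  offset (0,0) -> (4,3): empty -> OK
  offset (0,1) -> (4,4): empty -> OK
  offset (1,0) -> (5,3): occupied ('#') -> FAIL
  offset (1,1) -> (5,4): empty -> OK
All cells valid: no

Answer: no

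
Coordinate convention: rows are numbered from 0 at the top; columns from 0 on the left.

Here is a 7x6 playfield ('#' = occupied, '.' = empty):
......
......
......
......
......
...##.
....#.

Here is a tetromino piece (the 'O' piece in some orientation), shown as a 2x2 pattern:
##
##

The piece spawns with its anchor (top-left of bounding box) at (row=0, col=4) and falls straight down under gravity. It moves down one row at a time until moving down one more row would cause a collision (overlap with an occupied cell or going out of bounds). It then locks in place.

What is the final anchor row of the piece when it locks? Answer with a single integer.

Spawn at (row=0, col=4). Try each row:
  row 0: fits
  row 1: fits
  row 2: fits
  row 3: fits
  row 4: blocked -> lock at row 3

Answer: 3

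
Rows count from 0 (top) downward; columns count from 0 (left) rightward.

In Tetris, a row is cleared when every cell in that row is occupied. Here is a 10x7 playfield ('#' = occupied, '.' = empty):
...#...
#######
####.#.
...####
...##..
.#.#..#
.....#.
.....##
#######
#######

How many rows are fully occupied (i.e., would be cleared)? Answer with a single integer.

Check each row:
  row 0: 6 empty cells -> not full
  row 1: 0 empty cells -> FULL (clear)
  row 2: 2 empty cells -> not full
  row 3: 3 empty cells -> not full
  row 4: 5 empty cells -> not full
  row 5: 4 empty cells -> not full
  row 6: 6 empty cells -> not full
  row 7: 5 empty cells -> not full
  row 8: 0 empty cells -> FULL (clear)
  row 9: 0 empty cells -> FULL (clear)
Total rows cleared: 3

Answer: 3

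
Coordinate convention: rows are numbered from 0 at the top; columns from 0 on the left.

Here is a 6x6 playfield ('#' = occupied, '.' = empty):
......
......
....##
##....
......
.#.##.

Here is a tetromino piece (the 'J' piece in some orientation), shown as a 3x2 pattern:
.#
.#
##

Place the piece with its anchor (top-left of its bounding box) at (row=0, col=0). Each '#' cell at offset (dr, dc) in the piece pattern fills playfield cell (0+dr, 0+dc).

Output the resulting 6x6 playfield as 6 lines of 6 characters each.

Answer: .#....
.#....
##..##
##....
......
.#.##.

Derivation:
Fill (0+0,0+1) = (0,1)
Fill (0+1,0+1) = (1,1)
Fill (0+2,0+0) = (2,0)
Fill (0+2,0+1) = (2,1)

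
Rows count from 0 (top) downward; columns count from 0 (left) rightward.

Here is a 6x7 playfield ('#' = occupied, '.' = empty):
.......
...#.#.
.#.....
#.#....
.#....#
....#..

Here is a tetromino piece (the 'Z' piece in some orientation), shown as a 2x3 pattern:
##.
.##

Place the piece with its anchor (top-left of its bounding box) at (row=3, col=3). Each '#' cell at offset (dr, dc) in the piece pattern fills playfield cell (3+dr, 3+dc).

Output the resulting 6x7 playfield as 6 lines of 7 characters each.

Fill (3+0,3+0) = (3,3)
Fill (3+0,3+1) = (3,4)
Fill (3+1,3+1) = (4,4)
Fill (3+1,3+2) = (4,5)

Answer: .......
...#.#.
.#.....
#.###..
.#..###
....#..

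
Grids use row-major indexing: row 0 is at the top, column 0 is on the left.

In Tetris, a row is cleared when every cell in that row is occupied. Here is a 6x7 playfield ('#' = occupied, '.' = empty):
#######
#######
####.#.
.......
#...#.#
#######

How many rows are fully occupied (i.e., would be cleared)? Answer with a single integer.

Check each row:
  row 0: 0 empty cells -> FULL (clear)
  row 1: 0 empty cells -> FULL (clear)
  row 2: 2 empty cells -> not full
  row 3: 7 empty cells -> not full
  row 4: 4 empty cells -> not full
  row 5: 0 empty cells -> FULL (clear)
Total rows cleared: 3

Answer: 3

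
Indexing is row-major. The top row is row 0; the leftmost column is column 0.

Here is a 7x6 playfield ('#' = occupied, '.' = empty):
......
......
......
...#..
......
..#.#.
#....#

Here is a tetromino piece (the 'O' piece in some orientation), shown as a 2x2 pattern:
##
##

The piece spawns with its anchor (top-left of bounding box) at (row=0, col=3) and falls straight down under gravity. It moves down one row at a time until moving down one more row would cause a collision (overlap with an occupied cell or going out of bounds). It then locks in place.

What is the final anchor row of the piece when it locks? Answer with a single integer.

Spawn at (row=0, col=3). Try each row:
  row 0: fits
  row 1: fits
  row 2: blocked -> lock at row 1

Answer: 1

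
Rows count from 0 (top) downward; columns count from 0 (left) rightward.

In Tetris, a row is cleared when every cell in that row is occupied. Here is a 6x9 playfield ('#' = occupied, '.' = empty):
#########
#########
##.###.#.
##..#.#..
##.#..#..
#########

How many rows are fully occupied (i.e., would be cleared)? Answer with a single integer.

Check each row:
  row 0: 0 empty cells -> FULL (clear)
  row 1: 0 empty cells -> FULL (clear)
  row 2: 3 empty cells -> not full
  row 3: 5 empty cells -> not full
  row 4: 5 empty cells -> not full
  row 5: 0 empty cells -> FULL (clear)
Total rows cleared: 3

Answer: 3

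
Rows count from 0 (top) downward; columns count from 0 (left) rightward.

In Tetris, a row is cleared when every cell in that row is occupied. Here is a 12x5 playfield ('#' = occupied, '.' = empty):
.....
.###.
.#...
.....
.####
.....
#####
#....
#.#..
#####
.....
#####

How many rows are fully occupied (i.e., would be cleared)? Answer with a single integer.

Check each row:
  row 0: 5 empty cells -> not full
  row 1: 2 empty cells -> not full
  row 2: 4 empty cells -> not full
  row 3: 5 empty cells -> not full
  row 4: 1 empty cell -> not full
  row 5: 5 empty cells -> not full
  row 6: 0 empty cells -> FULL (clear)
  row 7: 4 empty cells -> not full
  row 8: 3 empty cells -> not full
  row 9: 0 empty cells -> FULL (clear)
  row 10: 5 empty cells -> not full
  row 11: 0 empty cells -> FULL (clear)
Total rows cleared: 3

Answer: 3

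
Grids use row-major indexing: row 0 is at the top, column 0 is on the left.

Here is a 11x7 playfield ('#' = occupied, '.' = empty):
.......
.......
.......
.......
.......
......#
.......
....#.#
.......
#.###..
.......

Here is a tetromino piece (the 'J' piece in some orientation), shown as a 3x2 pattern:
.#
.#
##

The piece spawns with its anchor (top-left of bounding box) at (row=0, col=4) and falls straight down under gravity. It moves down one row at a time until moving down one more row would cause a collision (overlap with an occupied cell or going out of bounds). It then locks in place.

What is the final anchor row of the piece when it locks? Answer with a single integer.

Answer: 4

Derivation:
Spawn at (row=0, col=4). Try each row:
  row 0: fits
  row 1: fits
  row 2: fits
  row 3: fits
  row 4: fits
  row 5: blocked -> lock at row 4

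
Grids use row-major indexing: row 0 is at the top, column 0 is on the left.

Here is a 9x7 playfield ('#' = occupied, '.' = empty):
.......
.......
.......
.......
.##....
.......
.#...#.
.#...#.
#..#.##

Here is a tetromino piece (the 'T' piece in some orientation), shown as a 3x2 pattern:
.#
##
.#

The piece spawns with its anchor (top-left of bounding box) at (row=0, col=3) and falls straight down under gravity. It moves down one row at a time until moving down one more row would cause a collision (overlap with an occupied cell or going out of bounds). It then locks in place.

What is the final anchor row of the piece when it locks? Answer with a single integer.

Spawn at (row=0, col=3). Try each row:
  row 0: fits
  row 1: fits
  row 2: fits
  row 3: fits
  row 4: fits
  row 5: fits
  row 6: fits
  row 7: blocked -> lock at row 6

Answer: 6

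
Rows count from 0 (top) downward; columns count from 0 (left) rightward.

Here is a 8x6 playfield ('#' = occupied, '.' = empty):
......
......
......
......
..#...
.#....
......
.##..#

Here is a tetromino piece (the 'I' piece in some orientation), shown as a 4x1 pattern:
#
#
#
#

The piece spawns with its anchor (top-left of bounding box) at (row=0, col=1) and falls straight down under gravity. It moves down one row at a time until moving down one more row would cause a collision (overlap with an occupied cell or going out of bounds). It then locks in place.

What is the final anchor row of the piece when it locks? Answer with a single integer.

Spawn at (row=0, col=1). Try each row:
  row 0: fits
  row 1: fits
  row 2: blocked -> lock at row 1

Answer: 1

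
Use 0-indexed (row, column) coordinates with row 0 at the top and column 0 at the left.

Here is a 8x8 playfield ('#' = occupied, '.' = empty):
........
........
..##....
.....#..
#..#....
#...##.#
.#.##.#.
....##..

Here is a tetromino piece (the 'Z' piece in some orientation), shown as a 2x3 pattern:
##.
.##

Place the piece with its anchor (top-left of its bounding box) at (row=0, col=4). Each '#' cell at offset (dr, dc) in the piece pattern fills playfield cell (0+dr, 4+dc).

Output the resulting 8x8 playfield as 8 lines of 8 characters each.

Fill (0+0,4+0) = (0,4)
Fill (0+0,4+1) = (0,5)
Fill (0+1,4+1) = (1,5)
Fill (0+1,4+2) = (1,6)

Answer: ....##..
.....##.
..##....
.....#..
#..#....
#...##.#
.#.##.#.
....##..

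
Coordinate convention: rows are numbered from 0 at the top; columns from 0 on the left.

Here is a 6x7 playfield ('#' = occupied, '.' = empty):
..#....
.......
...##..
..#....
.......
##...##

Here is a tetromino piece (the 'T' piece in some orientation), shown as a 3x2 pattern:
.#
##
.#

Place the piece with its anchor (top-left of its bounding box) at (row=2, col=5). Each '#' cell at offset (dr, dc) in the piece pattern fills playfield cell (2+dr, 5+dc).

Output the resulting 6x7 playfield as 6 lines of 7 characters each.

Fill (2+0,5+1) = (2,6)
Fill (2+1,5+0) = (3,5)
Fill (2+1,5+1) = (3,6)
Fill (2+2,5+1) = (4,6)

Answer: ..#....
.......
...##.#
..#..##
......#
##...##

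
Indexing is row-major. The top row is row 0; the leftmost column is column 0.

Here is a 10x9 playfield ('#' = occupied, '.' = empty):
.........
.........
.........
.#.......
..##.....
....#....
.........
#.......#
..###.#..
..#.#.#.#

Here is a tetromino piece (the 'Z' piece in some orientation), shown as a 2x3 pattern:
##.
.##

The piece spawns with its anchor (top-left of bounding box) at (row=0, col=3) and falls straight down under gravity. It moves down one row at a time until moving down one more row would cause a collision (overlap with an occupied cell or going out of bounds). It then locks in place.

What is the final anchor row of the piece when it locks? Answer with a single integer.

Spawn at (row=0, col=3). Try each row:
  row 0: fits
  row 1: fits
  row 2: fits
  row 3: fits
  row 4: blocked -> lock at row 3

Answer: 3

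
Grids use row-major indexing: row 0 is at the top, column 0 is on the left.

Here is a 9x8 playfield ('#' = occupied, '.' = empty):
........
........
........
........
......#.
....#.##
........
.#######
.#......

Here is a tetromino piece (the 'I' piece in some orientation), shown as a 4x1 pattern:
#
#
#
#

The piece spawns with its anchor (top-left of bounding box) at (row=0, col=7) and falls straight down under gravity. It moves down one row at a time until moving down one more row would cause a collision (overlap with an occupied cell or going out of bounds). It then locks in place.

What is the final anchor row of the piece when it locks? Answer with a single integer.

Answer: 1

Derivation:
Spawn at (row=0, col=7). Try each row:
  row 0: fits
  row 1: fits
  row 2: blocked -> lock at row 1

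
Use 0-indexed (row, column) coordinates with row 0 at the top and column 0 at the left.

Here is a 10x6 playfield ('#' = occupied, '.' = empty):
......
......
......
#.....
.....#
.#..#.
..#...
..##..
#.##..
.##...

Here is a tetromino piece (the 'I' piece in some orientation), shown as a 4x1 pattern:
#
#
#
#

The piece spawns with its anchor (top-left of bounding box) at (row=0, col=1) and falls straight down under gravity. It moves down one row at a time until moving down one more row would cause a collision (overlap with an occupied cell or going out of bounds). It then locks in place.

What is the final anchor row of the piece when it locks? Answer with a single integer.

Answer: 1

Derivation:
Spawn at (row=0, col=1). Try each row:
  row 0: fits
  row 1: fits
  row 2: blocked -> lock at row 1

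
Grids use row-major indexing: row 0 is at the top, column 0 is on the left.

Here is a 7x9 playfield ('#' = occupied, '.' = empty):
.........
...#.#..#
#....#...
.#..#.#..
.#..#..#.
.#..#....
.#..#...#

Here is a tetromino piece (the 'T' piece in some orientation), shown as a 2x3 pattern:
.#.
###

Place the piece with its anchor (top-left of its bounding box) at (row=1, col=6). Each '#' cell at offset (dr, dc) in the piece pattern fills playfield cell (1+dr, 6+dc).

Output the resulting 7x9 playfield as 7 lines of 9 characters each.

Fill (1+0,6+1) = (1,7)
Fill (1+1,6+0) = (2,6)
Fill (1+1,6+1) = (2,7)
Fill (1+1,6+2) = (2,8)

Answer: .........
...#.#.##
#....####
.#..#.#..
.#..#..#.
.#..#....
.#..#...#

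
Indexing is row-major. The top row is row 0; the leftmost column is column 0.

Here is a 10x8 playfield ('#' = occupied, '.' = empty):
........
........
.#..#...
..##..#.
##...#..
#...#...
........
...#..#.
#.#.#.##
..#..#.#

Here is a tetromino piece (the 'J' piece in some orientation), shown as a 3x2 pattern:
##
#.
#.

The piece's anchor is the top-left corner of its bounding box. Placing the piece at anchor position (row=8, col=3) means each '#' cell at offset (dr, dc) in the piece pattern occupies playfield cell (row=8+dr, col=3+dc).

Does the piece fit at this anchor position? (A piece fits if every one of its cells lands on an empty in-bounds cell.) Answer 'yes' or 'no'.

Answer: no

Derivation:
Check each piece cell at anchor (8, 3):
  offset (0,0) -> (8,3): empty -> OK
  offset (0,1) -> (8,4): occupied ('#') -> FAIL
  offset (1,0) -> (9,3): empty -> OK
  offset (2,0) -> (10,3): out of bounds -> FAIL
All cells valid: no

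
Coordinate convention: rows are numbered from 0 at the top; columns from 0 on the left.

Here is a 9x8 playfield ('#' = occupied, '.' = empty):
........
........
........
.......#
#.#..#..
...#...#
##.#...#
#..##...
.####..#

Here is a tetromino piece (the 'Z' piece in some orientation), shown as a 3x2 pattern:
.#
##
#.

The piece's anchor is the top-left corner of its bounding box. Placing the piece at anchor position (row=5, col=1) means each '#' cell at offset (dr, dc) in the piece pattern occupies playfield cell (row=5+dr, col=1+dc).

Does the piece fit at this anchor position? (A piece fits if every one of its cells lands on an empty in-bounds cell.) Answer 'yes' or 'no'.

Answer: no

Derivation:
Check each piece cell at anchor (5, 1):
  offset (0,1) -> (5,2): empty -> OK
  offset (1,0) -> (6,1): occupied ('#') -> FAIL
  offset (1,1) -> (6,2): empty -> OK
  offset (2,0) -> (7,1): empty -> OK
All cells valid: no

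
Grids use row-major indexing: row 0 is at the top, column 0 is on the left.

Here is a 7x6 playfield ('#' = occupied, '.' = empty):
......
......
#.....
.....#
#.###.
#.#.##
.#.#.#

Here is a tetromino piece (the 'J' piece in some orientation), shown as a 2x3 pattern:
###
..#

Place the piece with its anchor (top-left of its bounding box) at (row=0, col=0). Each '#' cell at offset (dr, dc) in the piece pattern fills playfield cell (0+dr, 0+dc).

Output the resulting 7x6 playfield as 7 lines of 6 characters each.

Answer: ###...
..#...
#.....
.....#
#.###.
#.#.##
.#.#.#

Derivation:
Fill (0+0,0+0) = (0,0)
Fill (0+0,0+1) = (0,1)
Fill (0+0,0+2) = (0,2)
Fill (0+1,0+2) = (1,2)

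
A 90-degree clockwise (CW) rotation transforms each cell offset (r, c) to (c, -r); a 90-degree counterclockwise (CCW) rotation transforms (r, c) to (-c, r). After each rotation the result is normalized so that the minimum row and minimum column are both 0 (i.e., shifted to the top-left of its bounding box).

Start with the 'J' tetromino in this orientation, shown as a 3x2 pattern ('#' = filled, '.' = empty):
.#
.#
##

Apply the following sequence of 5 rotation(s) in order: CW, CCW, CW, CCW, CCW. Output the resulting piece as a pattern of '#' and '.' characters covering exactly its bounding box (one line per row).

Start:
.#
.#
##
After rotation 1 (CW):
#..
###
After rotation 2 (CCW):
.#
.#
##
After rotation 3 (CW):
#..
###
After rotation 4 (CCW):
.#
.#
##
After rotation 5 (CCW):
###
..#

Answer: ###
..#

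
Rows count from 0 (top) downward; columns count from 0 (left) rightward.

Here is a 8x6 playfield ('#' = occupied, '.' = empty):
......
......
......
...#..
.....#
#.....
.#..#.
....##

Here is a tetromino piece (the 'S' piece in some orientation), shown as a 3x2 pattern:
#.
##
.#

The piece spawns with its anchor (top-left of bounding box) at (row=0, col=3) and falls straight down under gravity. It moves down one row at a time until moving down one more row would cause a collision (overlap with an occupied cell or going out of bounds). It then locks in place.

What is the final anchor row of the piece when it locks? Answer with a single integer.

Spawn at (row=0, col=3). Try each row:
  row 0: fits
  row 1: fits
  row 2: blocked -> lock at row 1

Answer: 1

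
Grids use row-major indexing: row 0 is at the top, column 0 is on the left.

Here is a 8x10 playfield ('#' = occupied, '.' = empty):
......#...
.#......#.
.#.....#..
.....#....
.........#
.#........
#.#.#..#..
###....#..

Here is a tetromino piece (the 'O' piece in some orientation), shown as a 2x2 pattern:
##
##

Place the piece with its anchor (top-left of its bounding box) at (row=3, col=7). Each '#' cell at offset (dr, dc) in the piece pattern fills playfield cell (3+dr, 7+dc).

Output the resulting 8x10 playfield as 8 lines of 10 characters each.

Fill (3+0,7+0) = (3,7)
Fill (3+0,7+1) = (3,8)
Fill (3+1,7+0) = (4,7)
Fill (3+1,7+1) = (4,8)

Answer: ......#...
.#......#.
.#.....#..
.....#.##.
.......###
.#........
#.#.#..#..
###....#..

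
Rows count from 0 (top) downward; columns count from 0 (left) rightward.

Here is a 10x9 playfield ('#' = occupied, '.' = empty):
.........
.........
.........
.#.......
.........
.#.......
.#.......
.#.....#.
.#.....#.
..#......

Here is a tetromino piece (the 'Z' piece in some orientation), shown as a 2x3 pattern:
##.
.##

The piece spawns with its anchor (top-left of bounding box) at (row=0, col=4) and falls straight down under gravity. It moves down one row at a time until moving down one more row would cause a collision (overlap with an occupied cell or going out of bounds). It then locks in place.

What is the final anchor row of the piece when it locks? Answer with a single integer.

Spawn at (row=0, col=4). Try each row:
  row 0: fits
  row 1: fits
  row 2: fits
  row 3: fits
  row 4: fits
  row 5: fits
  row 6: fits
  row 7: fits
  row 8: fits
  row 9: blocked -> lock at row 8

Answer: 8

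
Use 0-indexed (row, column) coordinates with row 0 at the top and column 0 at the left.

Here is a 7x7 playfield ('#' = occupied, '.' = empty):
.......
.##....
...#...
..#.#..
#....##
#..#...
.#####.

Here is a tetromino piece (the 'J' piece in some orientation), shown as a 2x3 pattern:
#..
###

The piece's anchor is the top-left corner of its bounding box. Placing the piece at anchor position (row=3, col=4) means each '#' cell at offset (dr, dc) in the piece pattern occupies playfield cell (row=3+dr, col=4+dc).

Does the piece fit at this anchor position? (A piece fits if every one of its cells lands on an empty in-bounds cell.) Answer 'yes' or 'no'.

Answer: no

Derivation:
Check each piece cell at anchor (3, 4):
  offset (0,0) -> (3,4): occupied ('#') -> FAIL
  offset (1,0) -> (4,4): empty -> OK
  offset (1,1) -> (4,5): occupied ('#') -> FAIL
  offset (1,2) -> (4,6): occupied ('#') -> FAIL
All cells valid: no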